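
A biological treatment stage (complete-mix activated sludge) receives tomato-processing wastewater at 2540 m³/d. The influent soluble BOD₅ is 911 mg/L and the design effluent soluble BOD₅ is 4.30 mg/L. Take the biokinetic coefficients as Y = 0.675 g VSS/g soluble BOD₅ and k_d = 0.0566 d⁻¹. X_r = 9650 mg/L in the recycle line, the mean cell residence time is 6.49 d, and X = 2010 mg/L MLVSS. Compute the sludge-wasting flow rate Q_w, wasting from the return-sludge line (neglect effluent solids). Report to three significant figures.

Q_w ≈ 118 m³/d

From the SRT design equation V = Y Q (S₀−S) θ_c / [X (1 + k_d θ_c)] = 0.675 × 2540 × (911 − 4.30) × 6.49 / [2010 × (1 + 0.0566 × 6.49)] = 1.01×10^7 / 2748 = 3671 m³.
Q_w = (V·X)/(θ_c X_r) = 3671 × 2010 / (6.49 × 9650) = 117.8 m³/d.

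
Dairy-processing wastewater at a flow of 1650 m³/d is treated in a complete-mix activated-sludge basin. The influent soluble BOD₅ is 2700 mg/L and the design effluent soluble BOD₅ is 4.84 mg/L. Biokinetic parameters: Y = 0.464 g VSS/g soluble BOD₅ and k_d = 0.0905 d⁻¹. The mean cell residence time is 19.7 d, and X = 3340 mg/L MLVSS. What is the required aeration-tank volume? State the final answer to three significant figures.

Steady-state biomass mass balance: V·X·(1 + k_d·θ_c) = Y·Q·(S₀ − S)·θ_c, so V = 0.464 × 1650 × (2700 − 4.84) × 19.7 / [3340 × (1 + 0.0905 × 19.7)] = 4.06×10^7 / 9295 = 4373 m³.

V ≈ 4370 m³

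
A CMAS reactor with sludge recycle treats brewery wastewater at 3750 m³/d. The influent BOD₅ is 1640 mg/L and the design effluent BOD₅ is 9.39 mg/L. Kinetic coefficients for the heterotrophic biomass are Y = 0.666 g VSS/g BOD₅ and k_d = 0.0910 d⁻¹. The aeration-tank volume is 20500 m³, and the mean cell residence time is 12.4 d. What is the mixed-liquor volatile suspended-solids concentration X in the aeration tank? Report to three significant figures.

From V·X·(1 + k_d·θ_c) = Y·Q·(S₀ − S)·θ_c: X = 0.666 × 3750 × (1640 − 9.39) × 12.4 / [20500 × (1 + 0.0910 × 12.4)] = 1157 mg/L.

X ≈ 1160 mg/L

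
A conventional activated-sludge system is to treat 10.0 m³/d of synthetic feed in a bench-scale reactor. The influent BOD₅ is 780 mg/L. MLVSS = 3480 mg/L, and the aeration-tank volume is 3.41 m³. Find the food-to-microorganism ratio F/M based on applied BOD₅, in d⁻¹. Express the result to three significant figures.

F/M = Q·S₀ / (V·X) = 10.0 × 780 / (3.410 × 3480) = 0.6573 g BOD₅·(g VSS·d)⁻¹.

F/M ≈ 0.657 d⁻¹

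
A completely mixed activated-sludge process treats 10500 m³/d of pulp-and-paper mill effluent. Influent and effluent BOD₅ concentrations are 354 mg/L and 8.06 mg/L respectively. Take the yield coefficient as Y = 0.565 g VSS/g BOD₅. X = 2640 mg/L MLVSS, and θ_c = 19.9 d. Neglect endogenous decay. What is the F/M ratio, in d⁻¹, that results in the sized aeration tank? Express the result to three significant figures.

Biomass mass balance (decay neglected): V·X = Y·Q·(S₀ − S)·θ_c, so V = 0.565 × 10500 × (354 − 8.06) × 19.9 / 2640 = 15470 m³.
F/M = applied load / biomass = Q·S₀/(V·X) = 10500 × 354 / (15470 × 2640) = 0.09101 d⁻¹.

F/M ≈ 0.0910 d⁻¹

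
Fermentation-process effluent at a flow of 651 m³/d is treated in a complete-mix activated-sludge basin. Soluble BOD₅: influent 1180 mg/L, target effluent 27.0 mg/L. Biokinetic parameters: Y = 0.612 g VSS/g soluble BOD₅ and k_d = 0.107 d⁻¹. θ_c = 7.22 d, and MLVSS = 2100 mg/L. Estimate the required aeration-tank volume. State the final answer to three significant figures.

V ≈ 891 m³

Steady-state biomass mass balance: V·X·(1 + k_d·θ_c) = Y·Q·(S₀ − S)·θ_c, so V = 0.612 × 651 × (1180 − 27.0) × 7.22 / [2100 × (1 + 0.107 × 7.22)] = 3.32×10^6 / 3722 = 891.0 m³.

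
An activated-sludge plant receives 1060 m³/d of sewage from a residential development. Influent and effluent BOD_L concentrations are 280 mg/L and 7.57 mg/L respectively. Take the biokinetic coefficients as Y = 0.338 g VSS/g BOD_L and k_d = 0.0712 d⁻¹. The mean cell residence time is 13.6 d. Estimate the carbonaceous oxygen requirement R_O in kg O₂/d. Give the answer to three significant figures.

R_O ≈ 218 kg O₂/d

Y_obs = Y / (1 + k_d θ_c) = 0.338 / (1 + 0.0712 × 13.6) = 0.338 / 1.968 = 0.1717.
Q·(S₀ − S) = 1060 × (280 − 7.57) × 10⁻³ = 288.8 kg/d removed.
Net sludge production P_X = 0.1717 × 288.8 = 49.59 kg VSS/d.
Carbonaceous O₂ demand = substrate oxidised − cell-mass equivalent = 288.8 − 1.42 × 49.59 = 218.4 kg O₂/d.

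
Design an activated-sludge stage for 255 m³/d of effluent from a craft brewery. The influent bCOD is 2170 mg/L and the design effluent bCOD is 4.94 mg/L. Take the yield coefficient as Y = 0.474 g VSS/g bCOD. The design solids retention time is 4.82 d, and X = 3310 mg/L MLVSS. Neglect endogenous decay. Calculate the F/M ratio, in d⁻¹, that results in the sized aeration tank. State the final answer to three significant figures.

F/M ≈ 0.439 d⁻¹

V·X = Y·Q·ΔS·θ_c gives V = 0.474 × 255 × (2170 − 4.94) × 4.82 / 3310 = 381.1 m³.
F/M = Q·S₀ / (V·X) = 255 × 2170 / (381.1 × 3310) = 0.4387 g bCOD·(g VSS·d)⁻¹.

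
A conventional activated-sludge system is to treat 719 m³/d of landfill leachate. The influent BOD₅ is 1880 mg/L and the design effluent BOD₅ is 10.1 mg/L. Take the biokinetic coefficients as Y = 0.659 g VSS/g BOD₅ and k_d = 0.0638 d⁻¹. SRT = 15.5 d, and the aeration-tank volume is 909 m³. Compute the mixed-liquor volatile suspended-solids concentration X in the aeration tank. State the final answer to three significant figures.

X ≈ 7600 mg/L

X = Y·Q·ΔS·θ_c / [V·(1 + k_d θ_c)] = 0.659 × 719 × (1880 − 10.1) × 15.5 / [909 × (1 + 0.0638 × 15.5)] = 7596 mg/L.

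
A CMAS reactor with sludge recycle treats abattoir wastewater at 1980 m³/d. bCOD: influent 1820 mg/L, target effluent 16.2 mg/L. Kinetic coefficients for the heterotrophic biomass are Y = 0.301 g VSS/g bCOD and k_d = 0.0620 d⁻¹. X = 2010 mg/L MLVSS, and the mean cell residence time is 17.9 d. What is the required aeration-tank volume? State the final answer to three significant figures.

Rearranging the biomass balance for a CMAS with decay, V = Y·Q·ΔS·θ_c / [X·(1+k_d θ_c)] = 0.301 × 1980 × (1820 − 16.2) × 17.9 / [2010 × (1 + 0.0620 × 17.9)] = 1.92×10^7 / 4241 = 4538 m³.

V ≈ 4540 m³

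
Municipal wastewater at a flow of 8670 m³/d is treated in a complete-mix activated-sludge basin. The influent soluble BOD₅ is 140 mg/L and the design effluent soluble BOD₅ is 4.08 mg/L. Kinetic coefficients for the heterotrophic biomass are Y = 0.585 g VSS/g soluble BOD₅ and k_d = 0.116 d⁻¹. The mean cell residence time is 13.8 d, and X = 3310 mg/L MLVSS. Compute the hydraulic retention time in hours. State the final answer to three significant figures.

Steady-state biomass mass balance: V·X·(1 + k_d·θ_c) = Y·Q·(S₀ − S)·θ_c, so V = 0.585 × 8670 × (140 − 4.08) × 13.8 / [3310 × (1 + 0.116 × 13.8)] = 9.51×10^6 / 8609 = 1105 m³.
Hydraulic retention time τ = V/Q = 1105 / 8670 = 0.1275 d = 3.059 h.

τ ≈ 3.06 h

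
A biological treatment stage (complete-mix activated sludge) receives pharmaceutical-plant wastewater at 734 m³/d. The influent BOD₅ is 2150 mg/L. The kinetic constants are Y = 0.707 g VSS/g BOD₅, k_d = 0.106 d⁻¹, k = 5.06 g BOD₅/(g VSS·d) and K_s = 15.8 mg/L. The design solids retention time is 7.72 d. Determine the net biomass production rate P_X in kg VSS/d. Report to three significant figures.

P_X ≈ 613 kg VSS/d

Effluent substrate depends only on kinetics and SRT: S = K_s(1 + k_d θ_c) / [θ_c(Yk − k_d) − 1] = 15.8 × (1 + 0.106 × 7.72) / [7.72 × (0.707 × 5.06 − 0.106) − 1] = 28.73 / 25.80 = 1.114 mg/L.
Y_obs = Y / (1 + k_d θ_c) = 0.707 / (1 + 0.106 × 7.72) = 0.707 / 1.818 = 0.3888.
Q·(S₀ − S) = 734 × (2150 − 1.11) × 10⁻³ = 1577 kg/d removed.
So the net sludge growth is P_X = 0.3888 × 1577 = 613.3 kg VSS/d.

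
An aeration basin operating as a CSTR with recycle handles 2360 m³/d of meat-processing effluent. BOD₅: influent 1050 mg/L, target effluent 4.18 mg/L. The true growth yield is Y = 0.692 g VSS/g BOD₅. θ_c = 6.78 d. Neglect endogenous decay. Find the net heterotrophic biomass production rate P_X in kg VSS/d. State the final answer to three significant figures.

P_X ≈ 1710 kg VSS/d

No decay correction is needed, so Y_obs = Y = 0.692.
Mass of BOD₅ removed per day: Q(S₀ − S) = 2360 × 1046 g/m³ = 2468 kg/d.
Net biomass production P_X = Y_obs × Q·(S₀ − S) = 0.6920 × 2468 = 1708 kg VSS/d.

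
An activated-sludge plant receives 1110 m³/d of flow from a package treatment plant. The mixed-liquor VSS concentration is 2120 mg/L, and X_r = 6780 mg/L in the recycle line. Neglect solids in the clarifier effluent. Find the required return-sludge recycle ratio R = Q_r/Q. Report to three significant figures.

Solids balance on the clarifier gives (1+R)X = R·X_r, so R = X/(X_r − X) = 2120 / (6780 − 2120) = 0.4549.

R ≈ 0.455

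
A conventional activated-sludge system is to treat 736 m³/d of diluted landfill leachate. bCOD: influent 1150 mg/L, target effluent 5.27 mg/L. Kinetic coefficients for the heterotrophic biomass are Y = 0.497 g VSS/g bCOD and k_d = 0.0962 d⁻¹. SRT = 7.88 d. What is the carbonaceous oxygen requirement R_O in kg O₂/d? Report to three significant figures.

R_O ≈ 504 kg O₂/d

The observed yield is Y_obs = Y/(1 + k_d·θ_c) = 0.497 / (1 + 0.0962 × 7.88) = 0.497 / 1.758 = 0.2827 g VSS per g bCOD removed.
Q·(S₀ − S) = 736 × (1150 − 5.27) × 10⁻³ = 842.5 kg/d removed.
Biomass synthesised: P_X = Y_obs × 842.5 = 238.2 kg VSS/d.
Carbonaceous O₂ demand = substrate oxidised − cell-mass equivalent = 842.5 − 1.42 × 238.2 = 504.3 kg O₂/d.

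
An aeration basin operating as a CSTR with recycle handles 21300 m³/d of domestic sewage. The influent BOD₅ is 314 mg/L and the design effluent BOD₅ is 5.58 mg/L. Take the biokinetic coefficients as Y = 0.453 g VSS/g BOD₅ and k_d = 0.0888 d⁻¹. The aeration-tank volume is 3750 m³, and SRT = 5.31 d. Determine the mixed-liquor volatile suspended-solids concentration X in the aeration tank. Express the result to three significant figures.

X ≈ 2860 mg/L

From V·X·(1 + k_d·θ_c) = Y·Q·(S₀ − S)·θ_c: X = 0.453 × 21300 × (314 − 5.58) × 5.31 / [3750 × (1 + 0.0888 × 5.31)] = 2864 mg/L.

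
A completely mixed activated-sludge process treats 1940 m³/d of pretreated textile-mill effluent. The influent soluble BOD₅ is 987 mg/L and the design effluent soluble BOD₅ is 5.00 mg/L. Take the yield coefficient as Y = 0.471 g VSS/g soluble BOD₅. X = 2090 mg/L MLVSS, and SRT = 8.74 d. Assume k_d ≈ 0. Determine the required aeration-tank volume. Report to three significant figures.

V·X = Y·Q·ΔS·θ_c gives V = 0.471 × 1940 × (987 − 5.00) × 8.74 / 2090 = 3752 m³.

V ≈ 3750 m³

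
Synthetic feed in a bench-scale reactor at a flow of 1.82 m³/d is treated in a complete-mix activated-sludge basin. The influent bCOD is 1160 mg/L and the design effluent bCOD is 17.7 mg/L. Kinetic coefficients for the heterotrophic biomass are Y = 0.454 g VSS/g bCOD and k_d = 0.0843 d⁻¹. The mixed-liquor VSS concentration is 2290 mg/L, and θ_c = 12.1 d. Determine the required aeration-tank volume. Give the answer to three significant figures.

V ≈ 2.47 m³

Steady-state biomass mass balance: V·X·(1 + k_d·θ_c) = Y·Q·(S₀ − S)·θ_c, so V = 0.454 × 1.82 × (1160 − 17.7) × 12.1 / [2290 × (1 + 0.0843 × 12.1)] = 1.14×10^4 / 4626 = 2.469 m³.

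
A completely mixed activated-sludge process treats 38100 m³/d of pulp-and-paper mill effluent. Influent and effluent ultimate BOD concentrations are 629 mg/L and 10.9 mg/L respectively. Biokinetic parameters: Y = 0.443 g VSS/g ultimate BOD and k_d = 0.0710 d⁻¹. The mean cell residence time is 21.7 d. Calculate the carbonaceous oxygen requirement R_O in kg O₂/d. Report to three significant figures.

Correct the yield for decay: Y_obs = Y/(1 + k_d θ_c) = 0.443 / (1 + 0.0710 × 21.7) = 0.443 / 2.541 = 0.1744.
Q·(S₀ − S) = 38100 × (629 − 10.9) × 10⁻³ = 23550 kg/d removed.
Biomass synthesised: P_X = Y_obs × 23550 = 4106 kg VSS/d.
Carbonaceous O₂ demand = substrate oxidised − cell-mass equivalent = 23550 − 1.42 × 4106 = 17719 kg O₂/d.

R_O ≈ 17700 kg O₂/d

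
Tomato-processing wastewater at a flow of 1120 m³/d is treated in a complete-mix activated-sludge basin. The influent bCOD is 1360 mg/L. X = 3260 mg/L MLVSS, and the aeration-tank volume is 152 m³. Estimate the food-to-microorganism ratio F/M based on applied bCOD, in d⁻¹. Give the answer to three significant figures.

F/M = Q·S₀ / (V·X) = 1120 × 1360 / (152.0 × 3260) = 3.074 g bCOD·(g VSS·d)⁻¹.

F/M ≈ 3.07 d⁻¹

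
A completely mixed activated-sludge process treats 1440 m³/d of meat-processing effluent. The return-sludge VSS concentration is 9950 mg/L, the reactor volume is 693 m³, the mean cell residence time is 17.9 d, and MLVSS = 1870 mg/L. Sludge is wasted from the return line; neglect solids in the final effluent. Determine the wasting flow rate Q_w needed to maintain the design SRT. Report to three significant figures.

Wasting from the return line (neglecting effluent solids): Q_w = V·X / (θ_c·X_r) = 693.0 × 1870 / (17.9 × 9950) = 7.276 m³/d.

Q_w ≈ 7.28 m³/d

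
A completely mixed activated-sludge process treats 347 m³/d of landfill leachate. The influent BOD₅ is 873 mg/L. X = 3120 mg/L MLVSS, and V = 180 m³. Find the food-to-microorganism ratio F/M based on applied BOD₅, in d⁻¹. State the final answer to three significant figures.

F/M ≈ 0.539 d⁻¹

F/M = applied load / biomass = Q·S₀/(V·X) = 347 × 873 / (180.0 × 3120) = 0.5394 d⁻¹.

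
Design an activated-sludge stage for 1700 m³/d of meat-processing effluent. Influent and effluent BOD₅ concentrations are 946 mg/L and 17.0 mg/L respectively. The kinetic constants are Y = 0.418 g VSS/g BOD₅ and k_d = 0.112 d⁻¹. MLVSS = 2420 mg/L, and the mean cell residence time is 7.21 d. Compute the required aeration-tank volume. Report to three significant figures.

V ≈ 1090 m³

Steady-state biomass mass balance: V·X·(1 + k_d·θ_c) = Y·Q·(S₀ − S)·θ_c, so V = 0.418 × 1700 × (946 − 17.0) × 7.21 / [2420 × (1 + 0.112 × 7.21)] = 4.76×10^6 / 4374 = 1088 m³.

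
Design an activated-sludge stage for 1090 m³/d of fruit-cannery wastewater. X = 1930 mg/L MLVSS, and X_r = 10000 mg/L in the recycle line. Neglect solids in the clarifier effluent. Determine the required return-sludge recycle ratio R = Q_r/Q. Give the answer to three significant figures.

R ≈ 0.239

R = Q_r/Q = X/(X_r − X) = 1930 / (10000 − 1930) = 0.2392.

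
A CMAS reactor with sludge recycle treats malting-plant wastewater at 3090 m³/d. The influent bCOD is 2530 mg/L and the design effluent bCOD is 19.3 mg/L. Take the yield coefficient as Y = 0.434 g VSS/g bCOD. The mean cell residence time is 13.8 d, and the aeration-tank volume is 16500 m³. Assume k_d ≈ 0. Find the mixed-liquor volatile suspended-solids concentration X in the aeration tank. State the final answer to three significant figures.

X ≈ 2820 mg/L

X = Y·Q·ΔS·θ_c / V = 0.434 × 3090 × (2530 − 19.3) × 13.8 / 16500 = 2816 mg/L.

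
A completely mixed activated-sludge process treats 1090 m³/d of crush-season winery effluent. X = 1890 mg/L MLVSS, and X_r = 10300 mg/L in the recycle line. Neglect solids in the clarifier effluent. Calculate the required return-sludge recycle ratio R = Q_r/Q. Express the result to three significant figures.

R ≈ 0.225

R = Q_r/Q = X/(X_r − X) = 1890 / (10300 − 1890) = 0.2247.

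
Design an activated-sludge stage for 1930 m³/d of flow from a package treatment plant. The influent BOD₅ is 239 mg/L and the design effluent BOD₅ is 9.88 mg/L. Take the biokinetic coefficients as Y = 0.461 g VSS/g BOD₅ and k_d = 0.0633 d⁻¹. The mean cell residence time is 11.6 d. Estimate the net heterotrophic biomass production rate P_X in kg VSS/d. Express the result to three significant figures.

Observed yield with endogenous decay: Y_obs = Y / (1 + k_d·θ_c) = 0.461 / (1 + 0.0633 × 11.6) = 0.461 / 1.734 = 0.2658 g VSS/g BOD₅.
Substrate removed = Q·(S₀ − S) = 1930 m³/d × (239 − 9.88) g/m³ = 4.42×10^5 g/d = 442.2 kg/d.
So the net sludge growth is P_X = 0.2658 × 442.2 = 117.5 kg VSS/d.

P_X ≈ 118 kg VSS/d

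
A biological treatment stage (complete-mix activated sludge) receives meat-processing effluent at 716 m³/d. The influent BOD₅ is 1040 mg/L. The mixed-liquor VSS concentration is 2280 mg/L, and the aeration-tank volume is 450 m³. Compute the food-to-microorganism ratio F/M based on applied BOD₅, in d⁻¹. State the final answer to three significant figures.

Food-to-microorganism ratio F/M = Q S₀ / (V X) = 716 × 1040 / (450.0 × 2280) = 0.7258 d⁻¹.

F/M ≈ 0.726 d⁻¹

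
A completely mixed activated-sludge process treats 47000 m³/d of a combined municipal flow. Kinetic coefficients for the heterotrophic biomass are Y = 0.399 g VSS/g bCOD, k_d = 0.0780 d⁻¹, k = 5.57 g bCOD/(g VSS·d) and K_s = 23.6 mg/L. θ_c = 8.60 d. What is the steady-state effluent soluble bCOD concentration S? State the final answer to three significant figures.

For a completely mixed reactor with recycle the Lawrence–McCarty relation gives S = K_s·(1 + k_d·θ_c) / [θ_c·(Y·k − k_d) − 1] = 23.6 × (1 + 0.0780 × 8.60) / [8.60 × (0.399 × 5.57 − 0.0780) − 1] = 39.43 / 17.44 = 2.261 mg/L.

S ≈ 2.26 mg/L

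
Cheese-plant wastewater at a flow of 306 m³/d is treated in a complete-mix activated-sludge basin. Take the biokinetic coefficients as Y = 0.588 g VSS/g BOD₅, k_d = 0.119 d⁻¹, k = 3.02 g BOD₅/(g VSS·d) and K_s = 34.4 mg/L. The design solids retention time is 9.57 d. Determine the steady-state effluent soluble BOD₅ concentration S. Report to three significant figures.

From the Monod/SRT balance for a CMAS, S = K_s·(1+k_d θ_c)/[θ_c·(Y k − k_d) − 1] = 34.4 × (1 + 0.119 × 9.57) / [9.57 × (0.588 × 3.02 − 0.119) − 1] = 73.58 / 14.86 = 4.953 mg/L.

S ≈ 4.95 mg/L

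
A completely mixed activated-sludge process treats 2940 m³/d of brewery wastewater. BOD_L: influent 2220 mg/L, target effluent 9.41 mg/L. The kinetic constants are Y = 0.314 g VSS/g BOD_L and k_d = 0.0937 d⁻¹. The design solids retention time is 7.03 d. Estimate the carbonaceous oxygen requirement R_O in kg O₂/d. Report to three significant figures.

R_O ≈ 4750 kg O₂/d

The observed yield is Y_obs = Y/(1 + k_d·θ_c) = 0.314 / (1 + 0.0937 × 7.03) = 0.314 / 1.659 = 0.1893 g VSS per g BOD_L removed.
Substrate removed = Q·(S₀ − S) = 2940 m³/d × (2220 − 9.41) g/m³ = 6.5×10^6 g/d = 6499 kg/d.
Biomass synthesised: P_X = Y_obs × 6499 = 1230 kg VSS/d.
R_O = Q·(S₀ − S) − 1.42·P_X = 6499 − 1.42 × 1230 = 4752 kg O₂/d.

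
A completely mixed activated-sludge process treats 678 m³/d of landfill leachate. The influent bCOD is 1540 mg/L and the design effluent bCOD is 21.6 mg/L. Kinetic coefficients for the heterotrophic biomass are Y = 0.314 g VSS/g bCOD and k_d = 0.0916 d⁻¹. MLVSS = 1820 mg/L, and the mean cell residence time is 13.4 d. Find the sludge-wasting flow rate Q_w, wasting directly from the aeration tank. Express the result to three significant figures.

Rearranging the biomass balance for a CMAS with decay, V = Y·Q·ΔS·θ_c / [X·(1+k_d θ_c)] = 0.314 × 678 × (1540 − 21.6) × 13.4 / [1820 × (1 + 0.0916 × 13.4)] = 4.33×10^6 / 4054 = 1068 m³.
With mixed-liquor wasting, θ_c = V/Q_w, so Q_w = V/θ_c = 1068/13.4 = 79.74 m³/d.

Q_w ≈ 79.7 m³/d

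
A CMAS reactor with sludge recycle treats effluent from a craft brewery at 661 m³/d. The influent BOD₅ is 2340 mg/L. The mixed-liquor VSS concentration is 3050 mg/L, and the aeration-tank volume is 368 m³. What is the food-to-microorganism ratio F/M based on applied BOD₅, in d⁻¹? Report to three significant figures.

F/M ≈ 1.38 d⁻¹

F/M = Q·S₀ / (V·X) = 661 × 2340 / (368.0 × 3050) = 1.378 g BOD₅·(g VSS·d)⁻¹.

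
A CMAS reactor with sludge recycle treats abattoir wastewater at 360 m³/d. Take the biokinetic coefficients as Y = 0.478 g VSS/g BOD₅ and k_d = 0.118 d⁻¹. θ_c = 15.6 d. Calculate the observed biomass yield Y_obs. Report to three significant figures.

Y_obs ≈ 0.168 g VSS/g BOD₅

Correct the yield for decay: Y_obs = Y/(1 + k_d θ_c) = 0.478 / (1 + 0.118 × 15.6) = 0.478 / 2.841 = 0.1683.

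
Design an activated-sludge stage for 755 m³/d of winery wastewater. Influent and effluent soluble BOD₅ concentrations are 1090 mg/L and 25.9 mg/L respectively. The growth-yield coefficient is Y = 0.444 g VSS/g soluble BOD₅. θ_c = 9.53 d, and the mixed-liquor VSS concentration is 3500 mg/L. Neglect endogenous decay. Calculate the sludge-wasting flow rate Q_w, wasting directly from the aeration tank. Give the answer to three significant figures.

Q_w ≈ 102 m³/d

V·X = Y·Q·ΔS·θ_c gives V = 0.444 × 755 × (1090 − 25.9) × 9.53 / 3500 = 971.3 m³.
For wasting at MLVSS concentration, Q_w = V/θ_c = 971.3/9.53 = 101.9 m³/d.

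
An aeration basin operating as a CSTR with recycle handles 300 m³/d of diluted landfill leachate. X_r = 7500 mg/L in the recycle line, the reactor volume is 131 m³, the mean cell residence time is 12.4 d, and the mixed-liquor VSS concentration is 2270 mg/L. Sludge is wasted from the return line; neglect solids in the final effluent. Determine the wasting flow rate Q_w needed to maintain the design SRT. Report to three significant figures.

Q_w ≈ 3.20 m³/d

θ_c = V·X/(Q_w·X_r) when wasting from the recycle, so Q_w = V·X/(θ_c·X_r) = 131.0 × 2270 / (12.4 × 7500) = 3.198 m³/d.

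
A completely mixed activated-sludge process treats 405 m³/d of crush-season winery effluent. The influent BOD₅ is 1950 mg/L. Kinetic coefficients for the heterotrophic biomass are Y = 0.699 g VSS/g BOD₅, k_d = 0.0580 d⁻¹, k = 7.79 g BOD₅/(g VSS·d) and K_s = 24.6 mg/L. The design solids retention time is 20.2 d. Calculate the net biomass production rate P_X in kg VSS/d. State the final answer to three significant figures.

From the Monod/SRT balance for a CMAS, S = K_s·(1+k_d θ_c)/[θ_c·(Y k − k_d) − 1] = 24.6 × (1 + 0.0580 × 20.2) / [20.2 × (0.699 × 7.79 − 0.0580) − 1] = 53.42 / 107.8 = 0.4955 mg/L.
Correct the yield for decay: Y_obs = Y/(1 + k_d θ_c) = 0.699 / (1 + 0.0580 × 20.2) = 0.699 / 2.172 = 0.3219.
Mass of BOD₅ removed per day: Q(S₀ − S) = 405 × 1950 g/m³ = 789.5 kg/d.
Net biomass production P_X = Y_obs × Q·(S₀ − S) = 0.3219 × 789.5 = 254.1 kg VSS/d.

P_X ≈ 254 kg VSS/d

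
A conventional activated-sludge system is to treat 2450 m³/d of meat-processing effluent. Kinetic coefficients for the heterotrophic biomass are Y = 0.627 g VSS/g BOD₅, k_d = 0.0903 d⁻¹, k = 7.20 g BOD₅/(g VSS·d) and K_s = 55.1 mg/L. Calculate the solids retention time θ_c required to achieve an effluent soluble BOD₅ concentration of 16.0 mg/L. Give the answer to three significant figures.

Specific growth rate at S = 16.0 mg/L: μ = YkS/(K_s+S) = 0.627·7.20·16.0/(55.1+16.0) = 1.016 d⁻¹.
Then 1/θ_c = μ − k_d = 1.016 − 0.0903 = 0.9256 d⁻¹, giving θ_c = 1.080 d.

θ_c ≈ 1.08 d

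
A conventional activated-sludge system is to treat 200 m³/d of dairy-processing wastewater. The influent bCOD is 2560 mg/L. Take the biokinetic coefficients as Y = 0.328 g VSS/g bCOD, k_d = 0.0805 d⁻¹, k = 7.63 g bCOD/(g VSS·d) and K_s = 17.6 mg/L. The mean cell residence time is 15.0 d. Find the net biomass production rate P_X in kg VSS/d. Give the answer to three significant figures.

P_X ≈ 76.0 kg VSS/d

From the Monod/SRT balance for a CMAS, S = K_s·(1+k_d θ_c)/[θ_c·(Y k − k_d) − 1] = 17.6 × (1 + 0.0805 × 15.0) / [15.0 × (0.328 × 7.63 − 0.0805) − 1] = 38.85 / 35.33 = 1.100 mg/L.
Y_obs = Y / (1 + k_d θ_c) = 0.328 / (1 + 0.0805 × 15.0) = 0.328 / 2.208 = 0.1486.
Q·(S₀ − S) = 200 × (2560 − 1.10) × 10⁻³ = 511.8 kg/d removed.
So the net sludge growth is P_X = 0.1486 × 511.8 = 76.04 kg VSS/d.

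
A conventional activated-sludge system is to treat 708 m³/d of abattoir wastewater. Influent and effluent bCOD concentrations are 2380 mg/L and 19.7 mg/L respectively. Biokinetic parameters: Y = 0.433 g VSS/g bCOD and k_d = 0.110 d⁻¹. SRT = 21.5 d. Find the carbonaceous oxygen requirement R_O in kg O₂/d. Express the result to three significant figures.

R_O ≈ 1370 kg O₂/d

Y_obs = Y / (1 + k_d θ_c) = 0.433 / (1 + 0.110 × 21.5) = 0.433 / 3.365 = 0.1287.
ΔS = 2380 − 19.7 = 2360 mg/L, so the substrate removal rate is 708 × 2360/1000 = 1671 kg bCOD/d.
P_X = Y_obs·Q·(S₀ − S) = 0.1287 × 1671 = 215.0 kg VSS/d.
R_O = Q·(S₀ − S) − 1.42·P_X = 1671 − 1.42 × 215.0 = 1366 kg O₂/d.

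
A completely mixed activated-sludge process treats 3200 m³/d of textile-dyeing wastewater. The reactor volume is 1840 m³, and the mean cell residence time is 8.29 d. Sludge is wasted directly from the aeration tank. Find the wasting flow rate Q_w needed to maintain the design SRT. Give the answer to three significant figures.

Q_w ≈ 222 m³/d

Wasting from the aeration tank: Q_w = V / θ_c = 1840 / 8.29 = 222.0 m³/d.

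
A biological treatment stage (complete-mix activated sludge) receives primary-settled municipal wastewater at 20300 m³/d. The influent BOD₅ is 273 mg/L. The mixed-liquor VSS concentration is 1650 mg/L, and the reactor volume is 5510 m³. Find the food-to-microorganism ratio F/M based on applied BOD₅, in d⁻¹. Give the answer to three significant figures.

F/M ≈ 0.610 d⁻¹

F/M = applied load / biomass = Q·S₀/(V·X) = 20300 × 273 / (5510 × 1650) = 0.6096 d⁻¹.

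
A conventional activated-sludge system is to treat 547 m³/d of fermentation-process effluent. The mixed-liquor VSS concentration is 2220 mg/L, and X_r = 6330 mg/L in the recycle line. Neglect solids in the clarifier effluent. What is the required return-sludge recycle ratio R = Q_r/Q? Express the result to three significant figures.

R ≈ 0.540

R = Q_r/Q = X/(X_r − X) = 2220 / (6330 − 2220) = 0.5401.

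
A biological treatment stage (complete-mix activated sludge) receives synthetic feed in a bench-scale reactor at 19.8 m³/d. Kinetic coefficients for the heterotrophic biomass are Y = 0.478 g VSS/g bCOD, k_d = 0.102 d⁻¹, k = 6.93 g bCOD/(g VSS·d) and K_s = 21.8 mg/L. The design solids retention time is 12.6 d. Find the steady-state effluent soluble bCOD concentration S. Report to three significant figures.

From the Monod/SRT balance for a CMAS, S = K_s·(1+k_d θ_c)/[θ_c·(Y k − k_d) − 1] = 21.8 × (1 + 0.102 × 12.6) / [12.6 × (0.478 × 6.93 − 0.102) − 1] = 49.82 / 39.45 = 1.263 mg/L.

S ≈ 1.26 mg/L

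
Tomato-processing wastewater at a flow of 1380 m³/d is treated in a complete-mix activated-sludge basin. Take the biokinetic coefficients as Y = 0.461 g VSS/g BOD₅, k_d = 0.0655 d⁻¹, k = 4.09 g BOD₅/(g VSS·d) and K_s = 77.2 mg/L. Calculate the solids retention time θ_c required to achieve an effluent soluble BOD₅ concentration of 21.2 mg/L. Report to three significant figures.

From 1/θ_c = Y·k·S/(K_s + S) − k_d: Y·k·S/(K_s+S) = 0.461 × 4.09 × 21.2 / (77.2 + 21.2) = 0.4062 d⁻¹.
θ_c = 1/(μ − k_d) = 1/(0.4062 − 0.0655) = 1/0.3407 = 2.935 d.

θ_c ≈ 2.93 d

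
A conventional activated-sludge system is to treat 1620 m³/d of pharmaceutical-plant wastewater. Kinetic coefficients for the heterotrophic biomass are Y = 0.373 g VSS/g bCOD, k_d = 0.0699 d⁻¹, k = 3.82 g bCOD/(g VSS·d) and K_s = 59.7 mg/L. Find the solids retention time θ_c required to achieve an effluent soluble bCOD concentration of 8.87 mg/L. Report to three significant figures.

θ_c ≈ 8.74 d

Specific growth rate at S = 8.87 mg/L: μ = YkS/(K_s+S) = 0.373·3.82·8.87/(59.7+8.87) = 0.1843 d⁻¹.
1/θ_c = 0.1843 − 0.0699 = 0.1144 d⁻¹, so θ_c = 8.740 d.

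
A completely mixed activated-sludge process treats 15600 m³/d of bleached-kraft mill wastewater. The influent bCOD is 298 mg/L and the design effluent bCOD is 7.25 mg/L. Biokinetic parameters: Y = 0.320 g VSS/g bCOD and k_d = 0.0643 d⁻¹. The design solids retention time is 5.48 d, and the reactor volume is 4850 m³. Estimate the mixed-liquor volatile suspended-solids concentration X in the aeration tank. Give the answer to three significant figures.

X ≈ 1210 mg/L

From V·X·(1 + k_d·θ_c) = Y·Q·(S₀ − S)·θ_c: X = 0.320 × 15600 × (298 − 7.25) × 5.48 / [4850 × (1 + 0.0643 × 5.48)] = 1213 mg/L.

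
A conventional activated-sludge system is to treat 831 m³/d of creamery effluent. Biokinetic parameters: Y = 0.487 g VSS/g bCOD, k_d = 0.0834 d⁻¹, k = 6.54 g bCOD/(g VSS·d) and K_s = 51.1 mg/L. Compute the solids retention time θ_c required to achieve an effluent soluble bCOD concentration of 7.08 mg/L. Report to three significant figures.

Specific growth rate at S = 7.08 mg/L: μ = YkS/(K_s+S) = 0.487·6.54·7.08/(51.1+7.08) = 0.3876 d⁻¹.
Then 1/θ_c = μ − k_d = 0.3876 − 0.0834 = 0.3042 d⁻¹, giving θ_c = 3.287 d.

θ_c ≈ 3.29 d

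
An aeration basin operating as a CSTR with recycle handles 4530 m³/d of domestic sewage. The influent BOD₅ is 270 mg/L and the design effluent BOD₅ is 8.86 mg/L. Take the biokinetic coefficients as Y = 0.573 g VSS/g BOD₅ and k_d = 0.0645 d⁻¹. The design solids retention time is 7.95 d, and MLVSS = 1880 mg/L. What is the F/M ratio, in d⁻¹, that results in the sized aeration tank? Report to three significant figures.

F/M ≈ 0.343 d⁻¹

From the SRT design equation V = Y Q (S₀−S) θ_c / [X (1 + k_d θ_c)] = 0.573 × 4530 × (270 − 8.86) × 7.95 / [1880 × (1 + 0.0645 × 7.95)] = 5.39×10^6 / 2844 = 1895 m³.
F/M = applied load / biomass = Q·S₀/(V·X) = 4530 × 270 / (1895 × 1880) = 0.3434 d⁻¹.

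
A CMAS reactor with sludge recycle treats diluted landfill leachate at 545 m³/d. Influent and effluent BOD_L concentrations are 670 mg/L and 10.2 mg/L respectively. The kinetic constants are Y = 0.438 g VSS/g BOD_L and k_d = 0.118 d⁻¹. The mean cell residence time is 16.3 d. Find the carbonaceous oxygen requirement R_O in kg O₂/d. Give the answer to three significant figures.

Y_obs = Y / (1 + k_d θ_c) = 0.438 / (1 + 0.118 × 16.3) = 0.438 / 2.923 = 0.1498.
Substrate removed = Q·(S₀ − S) = 545 m³/d × (670 − 10.2) g/m³ = 3.6×10^5 g/d = 359.6 kg/d.
Biomass synthesised: P_X = Y_obs × 359.6 = 53.88 kg VSS/d.
R_O = Q·(S₀ − S) − 1.42·P_X = 359.6 − 1.42 × 53.88 = 283.1 kg O₂/d.

R_O ≈ 283 kg O₂/d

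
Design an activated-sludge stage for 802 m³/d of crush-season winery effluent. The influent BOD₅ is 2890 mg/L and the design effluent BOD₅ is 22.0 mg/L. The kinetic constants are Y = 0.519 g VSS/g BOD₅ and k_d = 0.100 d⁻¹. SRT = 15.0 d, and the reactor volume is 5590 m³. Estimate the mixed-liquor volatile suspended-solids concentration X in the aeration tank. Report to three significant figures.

From V·X·(1 + k_d·θ_c) = Y·Q·(S₀ − S)·θ_c: X = 0.519 × 802 × (2890 − 22.0) × 15.0 / [5590 × (1 + 0.100 × 15.0)] = 1281 mg/L.

X ≈ 1280 mg/L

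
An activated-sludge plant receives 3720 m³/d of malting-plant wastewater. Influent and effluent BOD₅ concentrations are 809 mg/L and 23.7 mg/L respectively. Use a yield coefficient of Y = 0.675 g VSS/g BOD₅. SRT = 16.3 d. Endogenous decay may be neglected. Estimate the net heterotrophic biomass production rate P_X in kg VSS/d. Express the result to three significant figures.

P_X ≈ 1970 kg VSS/d

With endogenous decay neglected, the observed yield equals the true yield: Y_obs = Y = 0.675 g VSS/g BOD₅.
Substrate removed = Q·(S₀ − S) = 3720 m³/d × (809 − 23.7) g/m³ = 2.92×10^6 g/d = 2921 kg/d.
P_X = Y_obs · Q(S₀ − S) = 0.6750 × 2921 = 1972 kg VSS/d.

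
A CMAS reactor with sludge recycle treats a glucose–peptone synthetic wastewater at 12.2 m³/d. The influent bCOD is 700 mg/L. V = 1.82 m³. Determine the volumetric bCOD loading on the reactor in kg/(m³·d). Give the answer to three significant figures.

Volumetric loading L_v = Q·S₀ / V = 12.2 × 700 g/m³ / 1.820 m³ = 4692 g/(m³·d) = 4.692 kg bCOD/(m³·d).

L_v ≈ 4.69 kg bCOD/(m³·d)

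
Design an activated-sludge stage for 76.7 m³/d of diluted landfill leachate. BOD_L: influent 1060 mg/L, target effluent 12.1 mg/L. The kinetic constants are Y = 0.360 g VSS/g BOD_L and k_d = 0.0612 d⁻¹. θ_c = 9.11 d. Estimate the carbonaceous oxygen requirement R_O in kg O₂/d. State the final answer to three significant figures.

R_O ≈ 54.0 kg O₂/d

Y_obs = Y / (1 + k_d θ_c) = 0.360 / (1 + 0.0612 × 9.11) = 0.360 / 1.558 = 0.2311.
Mass of BOD_L removed per day: Q(S₀ − S) = 76.7 × 1048 g/m³ = 80.37 kg/d.
Biomass synthesised: P_X = Y_obs × 80.37 = 18.58 kg VSS/d.
Carbonaceous O₂ demand = substrate oxidised − cell-mass equivalent = 80.37 − 1.42 × 18.58 = 53.99 kg O₂/d.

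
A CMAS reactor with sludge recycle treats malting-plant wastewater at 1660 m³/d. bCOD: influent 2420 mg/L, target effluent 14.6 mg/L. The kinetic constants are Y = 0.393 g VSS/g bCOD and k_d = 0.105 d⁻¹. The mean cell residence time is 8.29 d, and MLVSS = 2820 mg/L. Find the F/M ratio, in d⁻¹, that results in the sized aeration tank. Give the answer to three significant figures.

F/M ≈ 0.578 d⁻¹

Rearranging the biomass balance for a CMAS with decay, V = Y·Q·ΔS·θ_c / [X·(1+k_d θ_c)] = 0.393 × 1660 × (2420 − 14.6) × 8.29 / [2820 × (1 + 0.105 × 8.29)] = 1.3×10^7 / 5275 = 2466 m³.
F/M = Q·S₀ / (V·X) = 1660 × 2420 / (2466 × 2820) = 0.5776 g bCOD·(g VSS·d)⁻¹.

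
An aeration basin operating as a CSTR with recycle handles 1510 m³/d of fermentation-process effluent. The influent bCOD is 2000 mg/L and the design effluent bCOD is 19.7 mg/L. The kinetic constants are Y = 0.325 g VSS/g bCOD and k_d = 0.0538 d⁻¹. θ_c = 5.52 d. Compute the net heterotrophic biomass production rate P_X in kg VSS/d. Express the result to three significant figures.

Observed yield with endogenous decay: Y_obs = Y / (1 + k_d·θ_c) = 0.325 / (1 + 0.0538 × 5.52) = 0.325 / 1.297 = 0.2506 g VSS/g bCOD.
Mass of bCOD removed per day: Q(S₀ − S) = 1510 × 1980 g/m³ = 2990 kg/d.
Net biomass production P_X = Y_obs × Q·(S₀ − S) = 0.2506 × 2990 = 749.3 kg VSS/d.

P_X ≈ 749 kg VSS/d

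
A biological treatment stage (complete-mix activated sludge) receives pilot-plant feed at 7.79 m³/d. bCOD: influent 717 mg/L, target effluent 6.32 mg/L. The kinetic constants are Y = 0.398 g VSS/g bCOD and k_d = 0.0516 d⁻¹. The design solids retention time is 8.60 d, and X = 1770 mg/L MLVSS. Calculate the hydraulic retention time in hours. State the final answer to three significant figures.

τ ≈ 22.8 h

Rearranging the biomass balance for a CMAS with decay, V = Y·Q·ΔS·θ_c / [X·(1+k_d θ_c)] = 0.398 × 7.79 × (717 − 6.32) × 8.60 / [1770 × (1 + 0.0516 × 8.60)] = 1.89×10^4 / 2555 = 7.415 m³.
τ = V/Q = 7.415/7.79 = 0.9519 d, or 22.85 h.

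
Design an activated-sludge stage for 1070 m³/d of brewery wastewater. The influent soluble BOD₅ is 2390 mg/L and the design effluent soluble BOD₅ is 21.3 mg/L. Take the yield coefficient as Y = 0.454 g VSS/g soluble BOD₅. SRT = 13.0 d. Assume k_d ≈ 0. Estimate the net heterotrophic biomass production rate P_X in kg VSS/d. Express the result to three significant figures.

Since k_d ≈ 0, Y_obs = Y = 0.454 g VSS/g soluble BOD₅.
ΔS = 2390 − 21.3 = 2369 mg/L, so the substrate removal rate is 1070 × 2369/1000 = 2535 kg soluble BOD₅/d.
P_X = Y_obs · Q(S₀ − S) = 0.4540 × 2535 = 1151 kg VSS/d.

P_X ≈ 1150 kg VSS/d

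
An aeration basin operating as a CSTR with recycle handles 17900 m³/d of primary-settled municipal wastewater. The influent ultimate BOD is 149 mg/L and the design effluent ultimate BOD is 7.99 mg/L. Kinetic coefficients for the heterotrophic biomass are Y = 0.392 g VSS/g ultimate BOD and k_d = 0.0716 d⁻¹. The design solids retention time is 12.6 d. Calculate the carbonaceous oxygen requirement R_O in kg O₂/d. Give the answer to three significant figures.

The observed yield is Y_obs = Y/(1 + k_d·θ_c) = 0.392 / (1 + 0.0716 × 12.6) = 0.392 / 1.902 = 0.2061 g VSS per g ultimate BOD removed.
Substrate removed = Q·(S₀ − S) = 17900 m³/d × (149 − 7.99) g/m³ = 2.52×10^6 g/d = 2524 kg/d.
Biomass synthesised: P_X = Y_obs × 2524 = 520.2 kg VSS/d.
Carbonaceous O₂ demand = substrate oxidised − cell-mass equivalent = 2524 − 1.42 × 520.2 = 1785 kg O₂/d.

R_O ≈ 1790 kg O₂/d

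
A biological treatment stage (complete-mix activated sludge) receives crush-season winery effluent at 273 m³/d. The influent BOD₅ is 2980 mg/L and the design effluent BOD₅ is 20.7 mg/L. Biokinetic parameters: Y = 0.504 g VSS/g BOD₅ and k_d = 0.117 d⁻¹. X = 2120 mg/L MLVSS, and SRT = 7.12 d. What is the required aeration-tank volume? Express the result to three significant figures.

Steady-state biomass mass balance: V·X·(1 + k_d·θ_c) = Y·Q·(S₀ − S)·θ_c, so V = 0.504 × 273 × (2980 − 20.7) × 7.12 / [2120 × (1 + 0.117 × 7.12)] = 2.9×10^6 / 3886 = 746.0 m³.

V ≈ 746 m³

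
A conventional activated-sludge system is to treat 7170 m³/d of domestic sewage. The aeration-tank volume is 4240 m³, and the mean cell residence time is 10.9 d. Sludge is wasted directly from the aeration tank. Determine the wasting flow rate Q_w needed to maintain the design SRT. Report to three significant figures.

Q_w ≈ 389 m³/d

For wasting at MLVSS concentration, Q_w = V/θ_c = 4240/10.9 = 389.0 m³/d.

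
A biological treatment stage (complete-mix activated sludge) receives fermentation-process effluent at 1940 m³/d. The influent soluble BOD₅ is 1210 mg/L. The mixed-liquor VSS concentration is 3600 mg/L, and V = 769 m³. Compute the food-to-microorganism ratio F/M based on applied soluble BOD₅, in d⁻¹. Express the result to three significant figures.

F/M ≈ 0.848 d⁻¹

Food-to-microorganism ratio F/M = Q S₀ / (V X) = 1940 × 1210 / (769.0 × 3600) = 0.8479 d⁻¹.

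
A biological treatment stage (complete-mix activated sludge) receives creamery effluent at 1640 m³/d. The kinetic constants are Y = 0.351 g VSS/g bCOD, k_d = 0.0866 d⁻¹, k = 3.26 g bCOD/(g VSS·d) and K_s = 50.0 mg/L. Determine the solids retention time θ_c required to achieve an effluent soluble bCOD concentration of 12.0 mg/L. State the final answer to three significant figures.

Specific growth rate at S = 12.0 mg/L: μ = YkS/(K_s+S) = 0.351·3.26·12.0/(50.0+12.0) = 0.2215 d⁻¹.
θ_c = 1/(μ − k_d) = 1/(0.2215 − 0.0866) = 1/0.1349 = 7.415 d.

θ_c ≈ 7.41 d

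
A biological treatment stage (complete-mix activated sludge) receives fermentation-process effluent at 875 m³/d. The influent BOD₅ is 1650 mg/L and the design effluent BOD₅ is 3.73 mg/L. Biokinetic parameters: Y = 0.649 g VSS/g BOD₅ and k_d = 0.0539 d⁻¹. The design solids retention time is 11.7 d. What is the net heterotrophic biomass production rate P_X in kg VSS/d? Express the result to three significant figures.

Correct the yield for decay: Y_obs = Y/(1 + k_d θ_c) = 0.649 / (1 + 0.0539 × 11.7) = 0.649 / 1.631 = 0.3980.
ΔS = 1650 − 3.73 = 1646 mg/L, so the substrate removal rate is 875 × 1646/1000 = 1440 kg BOD₅/d.
So the net sludge growth is P_X = 0.3980 × 1440 = 573.3 kg VSS/d.

P_X ≈ 573 kg VSS/d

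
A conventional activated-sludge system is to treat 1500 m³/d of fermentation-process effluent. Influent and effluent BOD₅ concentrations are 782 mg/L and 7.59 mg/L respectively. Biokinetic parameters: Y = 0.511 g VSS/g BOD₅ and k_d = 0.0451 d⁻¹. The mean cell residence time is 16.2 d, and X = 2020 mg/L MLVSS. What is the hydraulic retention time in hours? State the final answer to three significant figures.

τ ≈ 44.0 h

From the SRT design equation V = Y Q (S₀−S) θ_c / [X (1 + k_d θ_c)] = 0.511 × 1500 × (782 − 7.59) × 16.2 / [2020 × (1 + 0.0451 × 16.2)] = 9.62×10^6 / 3496 = 2751 m³.
Hydraulic retention time τ = V/Q = 2751 / 1500 = 1.834 d = 44.01 h.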